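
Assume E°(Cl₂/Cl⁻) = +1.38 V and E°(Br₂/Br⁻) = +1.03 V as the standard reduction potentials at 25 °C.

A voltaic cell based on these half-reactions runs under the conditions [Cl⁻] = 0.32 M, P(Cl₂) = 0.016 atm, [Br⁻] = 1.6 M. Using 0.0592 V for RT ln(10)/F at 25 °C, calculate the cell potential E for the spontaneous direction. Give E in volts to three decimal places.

+0.338 V

Cl₂/Cl⁻ is the cathode (higher E°), Br₂/Br⁻ the anode: E°cell = +1.38 − (+1.03) = +0.35 V, n = 2.
Overall: Cl₂(g) + 2 Br⁻(aq) → 2 Cl⁻(aq) + Br₂(l)
Q = [Cl⁻]^2 / (P(Cl₂)·[Br⁻]^2); log Q = 0.398.
E = E° − (0.0592/n) log Q = +0.35 − (0.0592/2)(0.398) = +0.338 V.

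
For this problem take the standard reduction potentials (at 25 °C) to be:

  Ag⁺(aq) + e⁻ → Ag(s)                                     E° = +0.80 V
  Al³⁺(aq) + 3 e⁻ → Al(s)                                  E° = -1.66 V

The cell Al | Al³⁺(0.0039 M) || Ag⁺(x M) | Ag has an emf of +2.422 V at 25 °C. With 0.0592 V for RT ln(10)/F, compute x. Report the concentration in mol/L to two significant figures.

Ag⁺/Ag is the cathode, Al³⁺/Al the anode: E°cell = +2.46 V, n = 3.
Overall reaction: 3 Ag⁺(aq) + Al(s) → 3 Ag(s) + Al³⁺(aq); Q = [Al³⁺]^1/[Ag⁺]^3.
From E = E° − (0.0592/n) log Q: log Q = (E° − E)·n/0.0592 = (+2.46 − (+2.422))·3/0.0592 = 1.9257.
So 3·log[Ag⁺] = 1·log(0.0039) − log Q = -2.4089 − (1.9257) = -4.3346; log[Ag⁺] = -4.3346 / 3 = -1.4449; [Ag⁺] = 10^(-1.4449) ≈ 0.036 M.

0.036 M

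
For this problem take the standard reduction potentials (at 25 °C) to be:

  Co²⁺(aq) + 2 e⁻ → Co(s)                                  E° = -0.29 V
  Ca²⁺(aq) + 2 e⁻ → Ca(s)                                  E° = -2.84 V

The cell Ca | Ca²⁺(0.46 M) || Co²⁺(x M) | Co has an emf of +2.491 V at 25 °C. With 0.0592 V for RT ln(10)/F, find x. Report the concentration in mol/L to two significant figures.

Co²⁺/Co is the cathode, Ca²⁺/Ca the anode: E°cell = +2.55 V, n = 2.
Overall reaction: Co²⁺(aq) + Ca(s) → Co(s) + Ca²⁺(aq); Q = [Ca²⁺]^1/[Co²⁺]^1.
From E = E° − (0.0592/n) log Q: log Q = (E° − E)·n/0.0592 = (+2.55 − (+2.491))·2/0.0592 = 1.9932.
So 1·log[Co²⁺] = 1·log(0.46) − log Q = -0.3372 − (1.9932) = -2.3304; [Co²⁺] = 10^(-2.3304) ≈ 0.0047 M.

0.0047 M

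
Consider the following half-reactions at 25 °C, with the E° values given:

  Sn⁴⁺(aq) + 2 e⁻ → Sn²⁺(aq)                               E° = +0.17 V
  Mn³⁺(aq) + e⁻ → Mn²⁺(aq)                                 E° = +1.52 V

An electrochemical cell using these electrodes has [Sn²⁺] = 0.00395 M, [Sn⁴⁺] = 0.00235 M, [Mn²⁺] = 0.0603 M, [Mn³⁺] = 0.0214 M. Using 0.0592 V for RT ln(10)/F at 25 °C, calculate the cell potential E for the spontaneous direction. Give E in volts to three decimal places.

+1.330 V

Mn³⁺/Mn²⁺ is the cathode (higher E°), Sn⁴⁺/Sn²⁺ the anode: E°cell = +1.52 − (+0.17) = +1.35 V, n = 2.
Overall: 2 Mn³⁺(aq) + Sn²⁺(aq) → 2 Mn²⁺(aq) + Sn⁴⁺(aq)
Q = [Mn²⁺]^2·[Sn⁴⁺] / ([Mn³⁺]^2·[Sn²⁺]); log Q = 0.674.
E = E° − (0.0592/n) log Q = +1.35 − (0.0592/2)(0.674) = +1.330 V.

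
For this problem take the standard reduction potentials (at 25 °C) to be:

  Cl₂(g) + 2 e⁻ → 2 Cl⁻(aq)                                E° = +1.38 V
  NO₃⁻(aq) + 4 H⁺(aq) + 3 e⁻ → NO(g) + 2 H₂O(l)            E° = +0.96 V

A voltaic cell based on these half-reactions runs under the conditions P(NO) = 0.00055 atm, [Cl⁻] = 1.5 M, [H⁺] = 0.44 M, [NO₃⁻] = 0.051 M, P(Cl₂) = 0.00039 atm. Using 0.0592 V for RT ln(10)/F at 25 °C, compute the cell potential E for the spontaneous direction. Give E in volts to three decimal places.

Cl₂/Cl⁻ is the cathode (higher E°), NO₃⁻/NO the anode: E°cell = +1.38 − (+0.96) = +0.42 V, n = 6.
Overall: 3 Cl₂(g) + 2 NO(g) + 4 H₂O(l) → 6 Cl⁻(aq) + 2 NO₃⁻(aq) + 8 H⁺(aq)
Q = [Cl⁻]^6·[NO₃⁻]^2·[H⁺]^8 / (P(Cl₂)^3·P(NO)^2); log Q = 12.365.
E = E° − (0.0592/n) log Q = +0.42 − (0.0592/6)(12.365) = +0.298 V.

+0.298 V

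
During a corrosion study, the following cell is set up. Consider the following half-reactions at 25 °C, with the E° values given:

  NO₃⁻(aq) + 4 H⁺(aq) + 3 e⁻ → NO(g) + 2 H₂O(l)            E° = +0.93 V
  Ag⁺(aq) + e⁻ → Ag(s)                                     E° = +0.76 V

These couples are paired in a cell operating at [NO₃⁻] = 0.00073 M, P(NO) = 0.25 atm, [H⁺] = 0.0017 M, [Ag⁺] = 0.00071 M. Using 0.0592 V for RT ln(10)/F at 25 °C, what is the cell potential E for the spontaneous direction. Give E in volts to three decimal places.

+0.088 V

NO₃⁻/NO is the cathode (higher E°), Ag⁺/Ag the anode: E°cell = +0.93 − (+0.76) = +0.17 V, n = 3.
Overall: NO₃⁻(aq) + 4 H⁺(aq) + 3 Ag(s) → NO(g) + 2 H₂O(l) + 3 Ag⁺(aq)
Q = P(NO)·[Ag⁺]^3 / ([NO₃⁻]·[H⁺]^4); log Q = 4.167.
E = E° − (0.0592/n) log Q = +0.17 − (0.0592/3)(4.167) = +0.088 V.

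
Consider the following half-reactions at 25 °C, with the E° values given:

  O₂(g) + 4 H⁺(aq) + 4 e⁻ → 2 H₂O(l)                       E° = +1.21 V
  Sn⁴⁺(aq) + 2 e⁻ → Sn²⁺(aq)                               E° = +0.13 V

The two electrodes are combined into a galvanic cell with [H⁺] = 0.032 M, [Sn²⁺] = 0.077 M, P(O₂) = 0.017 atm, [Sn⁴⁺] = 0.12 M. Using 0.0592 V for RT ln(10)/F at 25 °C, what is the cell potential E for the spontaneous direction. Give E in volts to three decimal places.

O₂/H₂O is the cathode (higher E°), Sn⁴⁺/Sn²⁺ the anode: E°cell = +1.21 − (+0.13) = +1.08 V, n = 4.
Overall: O₂(g) + 4 H⁺(aq) + 2 Sn²⁺(aq) → 2 H₂O(l) + 2 Sn⁴⁺(aq)
Q = [Sn⁴⁺]^2 / (P(O₂)·[H⁺]^4·[Sn²⁺]^2); log Q = 8.134.
E = E° − (0.0592/n) log Q = +1.08 − (0.0592/4)(8.134) = +0.960 V.

+0.960 V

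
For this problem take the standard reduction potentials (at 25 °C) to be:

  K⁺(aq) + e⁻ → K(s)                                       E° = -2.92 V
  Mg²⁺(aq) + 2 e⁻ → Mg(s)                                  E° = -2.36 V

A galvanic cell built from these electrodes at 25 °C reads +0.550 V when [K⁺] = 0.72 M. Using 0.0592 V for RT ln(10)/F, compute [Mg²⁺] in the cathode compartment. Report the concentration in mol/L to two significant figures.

0.24 M

Mg²⁺/Mg is the cathode, K⁺/K the anode: E°cell = +0.56 V, n = 2.
Overall reaction: Mg²⁺(aq) + 2 K(s) → Mg(s) + 2 K⁺(aq); Q = [K⁺]^2/[Mg²⁺]^1.
From E = E° − (0.0592/n) log Q: log Q = (E° − E)·n/0.0592 = (+0.56 − (+0.550))·2/0.0592 = 0.3378.
So 1·log[Mg²⁺] = 2·log(0.72) − log Q = -0.2853 − (0.3378) = -0.6231; [Mg²⁺] = 10^(-0.6231) ≈ 0.24 M.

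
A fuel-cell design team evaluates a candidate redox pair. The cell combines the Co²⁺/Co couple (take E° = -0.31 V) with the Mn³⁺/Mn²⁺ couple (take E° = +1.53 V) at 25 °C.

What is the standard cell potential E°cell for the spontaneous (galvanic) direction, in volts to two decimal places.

+1.84 V

The Mn³⁺/Mn²⁺ couple has the higher reduction potential, so it is the cathode; Co²⁺/Co is oxidised at the anode.
E°cell = E°(cathode) − E°(anode) = (+1.53) − (-0.31) = +1.84 V.
Since E°cell > 0, the reaction is spontaneous under standard conditions.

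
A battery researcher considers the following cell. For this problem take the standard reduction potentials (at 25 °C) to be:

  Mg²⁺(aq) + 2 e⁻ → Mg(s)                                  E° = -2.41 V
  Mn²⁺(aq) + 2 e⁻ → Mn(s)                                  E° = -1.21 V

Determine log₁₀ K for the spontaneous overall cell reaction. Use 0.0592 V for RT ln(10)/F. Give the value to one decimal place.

Cathode: Mn²⁺/Mn; anode: Mg²⁺/Mg. E°cell = +1.20 V, n = 2.
log K = nE°cell / 0.0592 = (2)(+1.20) / 0.0592 = 40.5.

40.5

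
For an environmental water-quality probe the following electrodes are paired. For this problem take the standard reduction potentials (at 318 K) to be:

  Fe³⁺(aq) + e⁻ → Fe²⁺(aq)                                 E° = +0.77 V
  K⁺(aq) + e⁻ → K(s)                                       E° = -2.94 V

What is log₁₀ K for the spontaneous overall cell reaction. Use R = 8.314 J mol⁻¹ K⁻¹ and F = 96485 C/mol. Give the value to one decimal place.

Cathode: Fe³⁺/Fe²⁺; anode: K⁺/K. E°cell = (+0.77) − (-2.94) = +3.71 V, with n = 1.
ΔG° = −nFE° = −RT ln K, so ln K = nFE°/(RT) = (1)(96485)(+3.71) / ((8.314)(318)) = 135.393.
log₁₀ K = 135.393 / ln 10 = 58.8.

58.8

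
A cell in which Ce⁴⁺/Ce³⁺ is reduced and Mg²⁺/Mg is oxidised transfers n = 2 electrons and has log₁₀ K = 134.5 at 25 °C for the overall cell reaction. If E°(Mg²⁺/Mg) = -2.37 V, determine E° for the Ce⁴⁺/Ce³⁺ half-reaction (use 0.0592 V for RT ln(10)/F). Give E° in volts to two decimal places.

E°cell = (0.0592/n)·log K = (0.0592/2)(134.5) = +3.981 V.
Since Ce⁴⁺/Ce³⁺ is the cathode and Mg²⁺/Mg the anode, E°cell = E°(Ce⁴⁺/Ce³⁺) − E°(Mg²⁺/Mg).
So E°(Ce⁴⁺/Ce³⁺) = E°cell + E°(Mg²⁺/Mg) = +3.981 + (-2.37) = +1.61 V.

+1.61 V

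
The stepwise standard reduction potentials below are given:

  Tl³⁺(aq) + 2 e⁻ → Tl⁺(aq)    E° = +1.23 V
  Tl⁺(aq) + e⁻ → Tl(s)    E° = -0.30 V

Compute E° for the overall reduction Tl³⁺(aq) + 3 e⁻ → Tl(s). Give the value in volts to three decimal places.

Since ΔG° = −nFE° is additive over sequential reductions, n₃E°₃ = n₁E°₁ + n₂E°₂.
E°₃ = (2×+1.23 + 1×-0.30) / 3 = (+2.160) / 3 = +0.720 V.

+0.720 V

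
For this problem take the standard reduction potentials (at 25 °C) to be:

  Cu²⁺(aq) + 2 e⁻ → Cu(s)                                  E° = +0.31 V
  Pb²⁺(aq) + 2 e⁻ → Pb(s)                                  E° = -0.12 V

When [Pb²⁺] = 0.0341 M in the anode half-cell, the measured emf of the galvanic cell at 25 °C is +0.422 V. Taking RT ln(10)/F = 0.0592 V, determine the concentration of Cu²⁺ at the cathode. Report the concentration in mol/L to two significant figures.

Cu²⁺/Cu is the cathode, Pb²⁺/Pb the anode: E°cell = +0.43 V, n = 2.
Overall reaction: Cu²⁺(aq) + Pb(s) → Cu(s) + Pb²⁺(aq); Q = [Pb²⁺]^1/[Cu²⁺]^1.
From E = E° − (0.0592/n) log Q: log Q = (E° − E)·n/0.0592 = (+0.43 − (+0.422))·2/0.0592 = 0.2703.
So 1·log[Cu²⁺] = 1·log(0.0341) − log Q = -1.4672 − (0.2703) = -1.7375; [Cu²⁺] = 10^(-1.7375) ≈ 0.018 M.

0.018 M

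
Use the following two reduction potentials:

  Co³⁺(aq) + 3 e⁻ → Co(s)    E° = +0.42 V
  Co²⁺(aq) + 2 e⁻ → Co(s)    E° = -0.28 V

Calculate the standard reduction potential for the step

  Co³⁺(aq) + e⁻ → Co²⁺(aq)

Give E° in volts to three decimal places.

Sequential free energies add, so n₃E°₃ = n₁E°₁ + n₂E°₂.
With n₃ = 3, and the known step contributing 2×(-0.28) V, the unknown satisfies 1·E° = 3×(+0.42) − 2×(-0.28) = +1.820.
E° = +1.820 / 1 = +1.820 V.

+1.820 V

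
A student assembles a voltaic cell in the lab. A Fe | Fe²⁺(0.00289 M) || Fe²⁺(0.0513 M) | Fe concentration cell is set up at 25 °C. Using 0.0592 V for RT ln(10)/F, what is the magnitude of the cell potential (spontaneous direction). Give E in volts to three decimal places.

+0.037 V

For a concentration cell E°cell = 0. The 0.0513 M side is the cathode (reduction is favoured where [Fe²⁺] is higher).
With n = 2, E = −(0.0592/2) log([Fe²⁺]ₐₙ/[Fe²⁺]꜀ₐₜ) = −(0.0592/2) log(0.00289/0.0513) = −(0.0592/2)(-1.249) = +0.037 V.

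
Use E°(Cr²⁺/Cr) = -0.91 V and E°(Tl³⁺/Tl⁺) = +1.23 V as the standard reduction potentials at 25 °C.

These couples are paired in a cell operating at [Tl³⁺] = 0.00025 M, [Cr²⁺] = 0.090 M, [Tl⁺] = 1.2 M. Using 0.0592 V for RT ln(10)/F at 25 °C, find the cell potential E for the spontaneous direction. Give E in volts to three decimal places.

+2.062 V

Tl³⁺/Tl⁺ is the cathode (higher E°), Cr²⁺/Cr the anode: E°cell = +1.23 − (-0.91) = +2.14 V, n = 2.
Overall: Tl³⁺(aq) + Cr(s) → Tl⁺(aq) + Cr²⁺(aq)
Q = [Tl⁺]·[Cr²⁺] / ([Tl³⁺]); log Q = 2.635.
E = E° − (0.0592/n) log Q = +2.14 − (0.0592/2)(2.635) = +2.062 V.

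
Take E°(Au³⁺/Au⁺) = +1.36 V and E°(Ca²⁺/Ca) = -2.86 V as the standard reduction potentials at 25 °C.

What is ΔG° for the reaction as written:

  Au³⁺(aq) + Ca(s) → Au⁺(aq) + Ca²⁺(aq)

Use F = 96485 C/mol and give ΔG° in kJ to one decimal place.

As written, Au³⁺/Au⁺ is reduced (cathode) and Ca²⁺/Ca is oxidised (anode), so E°cell = (+1.36) − (-2.86) = +4.22 V.
Balancing electrons gives n = 2.
ΔG° = −nFE° = −(2)(96485)(+4.22) = -814,333 J = -814.3 kJ.

-814.3 kJ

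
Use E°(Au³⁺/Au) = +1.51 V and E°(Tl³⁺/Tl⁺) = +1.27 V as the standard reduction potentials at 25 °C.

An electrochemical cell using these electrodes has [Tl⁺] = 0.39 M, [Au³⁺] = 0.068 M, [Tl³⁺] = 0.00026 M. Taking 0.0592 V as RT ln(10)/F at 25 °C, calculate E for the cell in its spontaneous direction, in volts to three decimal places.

+0.311 V

Au³⁺/Au is the cathode (higher E°), Tl³⁺/Tl⁺ the anode: E°cell = +1.51 − (+1.27) = +0.24 V, n = 6.
Overall: 2 Au³⁺(aq) + 3 Tl⁺(aq) → 2 Au(s) + 3 Tl³⁺(aq)
Q = [Tl³⁺]^3 / ([Au³⁺]^2·[Tl⁺]^3); log Q = -7.193.
E = E° − (0.0592/n) log Q = +0.24 − (0.0592/6)(-7.193) = +0.311 V.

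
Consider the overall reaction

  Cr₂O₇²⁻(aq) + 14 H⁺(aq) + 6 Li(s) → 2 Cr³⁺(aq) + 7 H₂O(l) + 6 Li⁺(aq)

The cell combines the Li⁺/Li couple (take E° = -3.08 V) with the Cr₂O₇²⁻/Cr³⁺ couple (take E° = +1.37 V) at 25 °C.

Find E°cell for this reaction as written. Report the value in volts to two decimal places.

+4.45 V

The Cr₂O₇²⁻/Cr³⁺ couple has the higher reduction potential, so it is the cathode; Li⁺/Li is oxidised at the anode.
E°cell = E°(cathode) − E°(anode) = (+1.37) − (-3.08) = +4.45 V.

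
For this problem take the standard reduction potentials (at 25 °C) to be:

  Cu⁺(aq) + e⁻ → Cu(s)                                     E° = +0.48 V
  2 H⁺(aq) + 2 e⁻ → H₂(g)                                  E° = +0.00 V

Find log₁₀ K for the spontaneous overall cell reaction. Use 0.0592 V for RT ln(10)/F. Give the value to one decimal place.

Cathode: Cu⁺/Cu; anode: H⁺/H₂. E°cell = +0.48 V, n = 2.
log K = nE°cell / 0.0592 = (2)(+0.48) / 0.0592 = 16.2.

16.2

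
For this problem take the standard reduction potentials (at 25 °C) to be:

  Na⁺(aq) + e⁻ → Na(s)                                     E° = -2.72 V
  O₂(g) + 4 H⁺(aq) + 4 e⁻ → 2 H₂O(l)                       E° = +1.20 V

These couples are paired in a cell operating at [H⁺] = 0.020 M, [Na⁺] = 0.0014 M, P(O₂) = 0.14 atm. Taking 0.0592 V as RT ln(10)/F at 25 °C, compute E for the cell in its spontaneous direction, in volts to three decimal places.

+3.976 V

O₂/H₂O is the cathode (higher E°), Na⁺/Na the anode: E°cell = +1.20 − (-2.72) = +3.92 V, n = 4.
Overall: O₂(g) + 4 H⁺(aq) + 4 Na(s) → 2 H₂O(l) + 4 Na⁺(aq)
Q = [Na⁺]^4 / (P(O₂)·[H⁺]^4); log Q = -3.766.
E = E° − (0.0592/n) log Q = +3.92 − (0.0592/4)(-3.766) = +3.976 V.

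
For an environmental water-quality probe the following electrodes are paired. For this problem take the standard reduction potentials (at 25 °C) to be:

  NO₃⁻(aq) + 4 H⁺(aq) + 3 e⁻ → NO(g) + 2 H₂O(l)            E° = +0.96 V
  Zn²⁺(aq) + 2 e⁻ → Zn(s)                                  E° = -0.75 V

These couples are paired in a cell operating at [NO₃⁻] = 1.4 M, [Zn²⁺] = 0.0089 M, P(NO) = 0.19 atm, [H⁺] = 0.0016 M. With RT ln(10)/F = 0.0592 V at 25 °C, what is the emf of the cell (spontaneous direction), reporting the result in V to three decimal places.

+1.567 V

NO₃⁻/NO is the cathode (higher E°), Zn²⁺/Zn the anode: E°cell = +0.96 − (-0.75) = +1.71 V, n = 6.
Overall: 2 NO₃⁻(aq) + 8 H⁺(aq) + 3 Zn(s) → 2 NO(g) + 4 H₂O(l) + 3 Zn²⁺(aq)
Q = P(NO)^2·[Zn²⁺]^3 / ([NO₃⁻]^2·[H⁺]^8); log Q = 14.480.
E = E° − (0.0592/n) log Q = +1.71 − (0.0592/6)(14.480) = +1.567 V.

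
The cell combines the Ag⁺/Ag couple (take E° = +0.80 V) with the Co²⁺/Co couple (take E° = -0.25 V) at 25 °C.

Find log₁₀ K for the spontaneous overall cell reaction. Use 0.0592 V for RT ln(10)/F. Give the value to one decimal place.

35.5

Cathode: Ag⁺/Ag; anode: Co²⁺/Co. E°cell = +1.05 V, n = 2.
log K = nE°cell / 0.0592 = (2)(+1.05) / 0.0592 = 35.5.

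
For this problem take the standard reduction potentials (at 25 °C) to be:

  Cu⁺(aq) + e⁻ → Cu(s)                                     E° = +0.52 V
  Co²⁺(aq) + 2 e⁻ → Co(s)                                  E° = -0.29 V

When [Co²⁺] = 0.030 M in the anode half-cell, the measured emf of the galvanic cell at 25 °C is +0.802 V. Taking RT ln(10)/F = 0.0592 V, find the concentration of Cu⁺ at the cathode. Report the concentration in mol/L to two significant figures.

Cu⁺/Cu is the cathode, Co²⁺/Co the anode: E°cell = +0.81 V, n = 2.
Overall reaction: 2 Cu⁺(aq) + Co(s) → 2 Cu(s) + Co²⁺(aq); Q = [Co²⁺]^1/[Cu⁺]^2.
From E = E° − (0.0592/n) log Q: log Q = (E° − E)·n/0.0592 = (+0.81 − (+0.802))·2/0.0592 = 0.2703.
So 2·log[Cu⁺] = 1·log(0.03) − log Q = -1.5229 − (0.2703) = -1.7932; log[Cu⁺] = -1.7932 / 2 = -0.8966; [Cu⁺] = 10^(-0.8966) ≈ 0.13 M.

0.13 M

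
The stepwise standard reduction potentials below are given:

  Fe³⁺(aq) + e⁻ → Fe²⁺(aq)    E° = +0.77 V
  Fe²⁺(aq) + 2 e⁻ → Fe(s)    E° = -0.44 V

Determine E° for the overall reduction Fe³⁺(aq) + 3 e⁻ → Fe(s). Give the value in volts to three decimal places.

Standard free energies of sequential steps add: ΔG°₃ = ΔG°₁ + ΔG°₂, so n₃E°₃ = n₁E°₁ + n₂E°₂.
E°₃ = (1×+0.77 + 2×-0.44) / 3 = (-0.110) / 3 = -0.037 V.

-0.037 V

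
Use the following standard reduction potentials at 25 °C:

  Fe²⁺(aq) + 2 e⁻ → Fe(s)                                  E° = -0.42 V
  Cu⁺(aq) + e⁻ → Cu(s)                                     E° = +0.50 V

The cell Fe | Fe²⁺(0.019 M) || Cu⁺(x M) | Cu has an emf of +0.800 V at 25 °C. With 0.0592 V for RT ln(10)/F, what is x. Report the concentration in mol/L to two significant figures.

0.0013 M

Cu⁺/Cu is the cathode, Fe²⁺/Fe the anode: E°cell = +0.92 V, n = 2.
Overall reaction: 2 Cu⁺(aq) + Fe(s) → 2 Cu(s) + Fe²⁺(aq); Q = [Fe²⁺]^1/[Cu⁺]^2.
From E = E° − (0.0592/n) log Q: log Q = (E° − E)·n/0.0592 = (+0.92 − (+0.800))·2/0.0592 = 4.0541.
So 2·log[Cu⁺] = 1·log(0.019) − log Q = -1.7212 − (4.0541) = -5.7753; log[Cu⁺] = -5.7753 / 2 = -2.8876; [Cu⁺] = 10^(-2.8876) ≈ 0.0013 M.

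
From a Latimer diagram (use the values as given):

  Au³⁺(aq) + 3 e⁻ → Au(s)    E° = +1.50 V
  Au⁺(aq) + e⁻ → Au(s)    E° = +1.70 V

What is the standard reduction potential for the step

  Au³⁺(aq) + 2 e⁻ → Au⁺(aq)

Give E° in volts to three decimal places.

Sequential free energies add, so n₃E°₃ = n₁E°₁ + n₂E°₂.
With n₃ = 3, and the known step contributing 1×(+1.70) V, the unknown satisfies 2·E° = 3×(+1.50) − 1×(+1.70) = +2.800.
E° = +2.800 / 2 = +1.400 V.

+1.400 V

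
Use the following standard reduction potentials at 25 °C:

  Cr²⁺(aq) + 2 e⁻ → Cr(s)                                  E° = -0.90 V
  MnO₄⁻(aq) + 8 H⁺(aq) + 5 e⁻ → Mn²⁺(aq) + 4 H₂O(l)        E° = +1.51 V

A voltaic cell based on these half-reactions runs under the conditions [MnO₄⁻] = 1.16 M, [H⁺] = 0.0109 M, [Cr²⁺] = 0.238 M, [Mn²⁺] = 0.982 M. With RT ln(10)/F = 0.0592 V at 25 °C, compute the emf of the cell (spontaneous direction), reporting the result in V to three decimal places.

+2.243 V

MnO₄⁻/Mn²⁺ is the cathode (higher E°), Cr²⁺/Cr the anode: E°cell = +1.51 − (-0.90) = +2.41 V, n = 10.
Overall: 2 MnO₄⁻(aq) + 16 H⁺(aq) + 5 Cr(s) → 2 Mn²⁺(aq) + 8 H₂O(l) + 5 Cr²⁺(aq)
Q = [Mn²⁺]^2·[Cr²⁺]^5 / ([MnO₄⁻]^2·[H⁺]^16); log Q = 28.139.
E = E° − (0.0592/n) log Q = +2.41 − (0.0592/10)(28.139) = +2.243 V.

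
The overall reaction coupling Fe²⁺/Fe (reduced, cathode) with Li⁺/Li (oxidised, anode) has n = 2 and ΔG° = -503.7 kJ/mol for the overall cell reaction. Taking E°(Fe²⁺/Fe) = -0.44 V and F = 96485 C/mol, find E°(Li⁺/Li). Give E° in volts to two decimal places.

-3.05 V

E°cell = −ΔG°/(nF) = −(-503.7×10³)/((2)(96485)) = +2.610 V.
Since Fe²⁺/Fe is the cathode and Li⁺/Li the anode, E°cell = E°(Fe²⁺/Fe) − E°(Li⁺/Li).
So E°(Li⁺/Li) = E°(Fe²⁺/Fe) − E°cell = (-0.44) − (+2.610) = -3.05 V.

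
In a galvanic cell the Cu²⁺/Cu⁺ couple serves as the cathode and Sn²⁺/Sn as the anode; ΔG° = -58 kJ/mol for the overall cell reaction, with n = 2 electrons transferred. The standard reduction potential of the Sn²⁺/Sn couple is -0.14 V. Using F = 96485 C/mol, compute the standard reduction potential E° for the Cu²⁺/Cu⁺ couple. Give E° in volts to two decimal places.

E°cell = −ΔG°/(nF) = −(-58×10³)/((2)(96485)) = +0.301 V.
Since Cu²⁺/Cu⁺ is the cathode and Sn²⁺/Sn the anode, E°cell = E°(Cu²⁺/Cu⁺) − E°(Sn²⁺/Sn).
So E°(Cu²⁺/Cu⁺) = E°cell + E°(Sn²⁺/Sn) = +0.301 + (-0.14) = +0.16 V.

+0.16 V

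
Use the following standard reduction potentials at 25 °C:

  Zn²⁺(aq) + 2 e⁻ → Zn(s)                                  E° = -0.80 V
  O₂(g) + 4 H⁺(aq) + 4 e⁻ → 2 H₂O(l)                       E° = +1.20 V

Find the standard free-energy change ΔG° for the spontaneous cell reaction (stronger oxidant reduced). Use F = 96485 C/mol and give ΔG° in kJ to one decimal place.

-771.9 kJ

O₂/H₂O (E° = +1.20 V) is the cathode; Zn²⁺/Zn (E° = -0.80 V) is the anode, so E°cell = +2.00 V.
Balancing electrons gives n = 4 (lcm of 4 and 2).
ΔG° = −nFE° = −(4)(96485)(+2.00) = -771,880 J = -771.9 kJ.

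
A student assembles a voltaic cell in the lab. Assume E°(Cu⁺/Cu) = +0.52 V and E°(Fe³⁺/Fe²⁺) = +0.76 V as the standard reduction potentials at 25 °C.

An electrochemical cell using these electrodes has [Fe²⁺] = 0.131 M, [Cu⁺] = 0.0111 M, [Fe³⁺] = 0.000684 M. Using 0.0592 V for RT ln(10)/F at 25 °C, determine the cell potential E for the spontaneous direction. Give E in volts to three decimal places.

Fe³⁺/Fe²⁺ is the cathode (higher E°), Cu⁺/Cu the anode: E°cell = +0.76 − (+0.52) = +0.24 V, n = 1.
Overall: Fe³⁺(aq) + Cu(s) → Fe²⁺(aq) + Cu⁺(aq)
Q = [Fe²⁺]·[Cu⁺] / ([Fe³⁺]); log Q = 0.328.
E = E° − (0.0592/n) log Q = +0.24 − (0.0592/1)(0.328) = +0.221 V.

+0.221 V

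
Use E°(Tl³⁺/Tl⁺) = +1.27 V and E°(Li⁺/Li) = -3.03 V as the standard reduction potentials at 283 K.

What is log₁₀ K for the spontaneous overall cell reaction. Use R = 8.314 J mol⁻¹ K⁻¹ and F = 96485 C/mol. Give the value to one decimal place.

Cathode: Tl³⁺/Tl⁺; anode: Li⁺/Li. E°cell = (+1.27) − (-3.03) = +4.30 V, with n = 2.
ΔG° = −nFE° = −RT ln K, so ln K = nFE°/(RT) = (2)(96485)(+4.30) / ((8.314)(283)) = 352.665.
log₁₀ K = 352.665 / ln 10 = 153.2.

153.2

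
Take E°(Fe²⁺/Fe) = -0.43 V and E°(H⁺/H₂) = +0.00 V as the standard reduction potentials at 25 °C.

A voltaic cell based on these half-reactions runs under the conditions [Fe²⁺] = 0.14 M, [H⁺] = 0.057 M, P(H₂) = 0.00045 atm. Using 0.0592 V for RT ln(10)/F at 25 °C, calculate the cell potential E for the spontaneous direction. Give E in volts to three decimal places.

H⁺/H₂ is the cathode (higher E°), Fe²⁺/Fe the anode: E°cell = +0.00 − (-0.43) = +0.43 V, n = 2.
Overall: 2 H⁺(aq) + Fe(s) → H₂(g) + Fe²⁺(aq)
Q = P(H₂)·[Fe²⁺] / ([H⁺]^2); log Q = -1.712.
E = E° − (0.0592/n) log Q = +0.43 − (0.0592/2)(-1.712) = +0.481 V.

+0.481 V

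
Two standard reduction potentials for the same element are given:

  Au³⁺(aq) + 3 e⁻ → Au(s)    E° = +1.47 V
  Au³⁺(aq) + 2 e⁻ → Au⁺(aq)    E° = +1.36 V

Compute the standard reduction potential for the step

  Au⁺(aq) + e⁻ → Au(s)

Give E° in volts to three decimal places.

Sequential free energies add, so n₃E°₃ = n₁E°₁ + n₂E°₂.
With n₃ = 3, and the known step contributing 2×(+1.36) V, the unknown satisfies 1·E° = 3×(+1.47) − 2×(+1.36) = +1.690.
E° = +1.690 / 1 = +1.690 V.

+1.690 V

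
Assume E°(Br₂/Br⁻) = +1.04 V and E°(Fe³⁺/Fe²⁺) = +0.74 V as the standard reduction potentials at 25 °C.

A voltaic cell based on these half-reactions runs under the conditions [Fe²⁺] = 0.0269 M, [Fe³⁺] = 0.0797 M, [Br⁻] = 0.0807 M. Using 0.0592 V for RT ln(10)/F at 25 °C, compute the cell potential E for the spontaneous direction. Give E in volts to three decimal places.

+0.337 V

Br₂/Br⁻ is the cathode (higher E°), Fe³⁺/Fe²⁺ the anode: E°cell = +1.04 − (+0.74) = +0.30 V, n = 2.
Overall: Br₂(l) + 2 Fe²⁺(aq) → 2 Br⁻(aq) + 2 Fe³⁺(aq)
Q = [Br⁻]^2·[Fe³⁺]^2 / ([Fe²⁺]^2); log Q = -1.243.
E = E° − (0.0592/n) log Q = +0.30 − (0.0592/2)(-1.243) = +0.337 V.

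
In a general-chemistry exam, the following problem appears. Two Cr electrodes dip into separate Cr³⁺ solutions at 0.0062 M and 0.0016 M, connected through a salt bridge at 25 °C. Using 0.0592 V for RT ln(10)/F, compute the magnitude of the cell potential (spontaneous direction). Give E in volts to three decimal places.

+0.012 V

For a concentration cell E°cell = 0. The 0.0062 M side is the cathode (reduction is favoured where [Cr³⁺] is higher).
With n = 3, E = −(0.0592/3) log([Cr³⁺]ₐₙ/[Cr³⁺]꜀ₐₜ) = −(0.0592/3) log(0.0016/0.0062) = −(0.0592/3)(-0.588) = +0.012 V.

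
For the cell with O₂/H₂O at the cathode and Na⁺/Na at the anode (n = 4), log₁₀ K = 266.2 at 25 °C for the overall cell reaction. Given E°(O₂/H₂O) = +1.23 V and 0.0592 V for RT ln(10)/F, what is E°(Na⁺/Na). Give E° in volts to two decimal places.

E°cell = (0.0592/n)·log K = (0.0592/4)(266.2) = +3.940 V.
Since O₂/H₂O is the cathode and Na⁺/Na the anode, E°cell = E°(O₂/H₂O) − E°(Na⁺/Na).
So E°(Na⁺/Na) = E°(O₂/H₂O) − E°cell = (+1.23) − (+3.940) = -2.71 V.

-2.71 V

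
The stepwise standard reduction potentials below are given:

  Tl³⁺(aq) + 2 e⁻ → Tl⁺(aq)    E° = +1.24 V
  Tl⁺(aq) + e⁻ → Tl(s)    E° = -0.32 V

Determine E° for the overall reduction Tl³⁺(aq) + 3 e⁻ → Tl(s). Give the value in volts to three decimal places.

+0.720 V

Standard free energies of sequential steps add: ΔG°₃ = ΔG°₁ + ΔG°₂, so n₃E°₃ = n₁E°₁ + n₂E°₂.
E°₃ = (2×+1.24 + 1×-0.32) / 3 = (+2.160) / 3 = +0.720 V.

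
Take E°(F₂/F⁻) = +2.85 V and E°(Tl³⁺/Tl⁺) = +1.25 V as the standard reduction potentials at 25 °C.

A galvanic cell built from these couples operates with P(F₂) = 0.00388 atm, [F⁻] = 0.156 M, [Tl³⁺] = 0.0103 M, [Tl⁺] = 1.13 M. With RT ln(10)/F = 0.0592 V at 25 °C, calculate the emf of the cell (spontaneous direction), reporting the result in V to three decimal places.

+1.637 V

F₂/F⁻ is the cathode (higher E°), Tl³⁺/Tl⁺ the anode: E°cell = +2.85 − (+1.25) = +1.60 V, n = 2.
Overall: F₂(g) + Tl⁺(aq) → 2 F⁻(aq) + Tl³⁺(aq)
Q = [F⁻]^2·[Tl³⁺] / (P(F₂)·[Tl⁺]); log Q = -1.243.
E = E° − (0.0592/n) log Q = +1.60 − (0.0592/2)(-1.243) = +1.637 V.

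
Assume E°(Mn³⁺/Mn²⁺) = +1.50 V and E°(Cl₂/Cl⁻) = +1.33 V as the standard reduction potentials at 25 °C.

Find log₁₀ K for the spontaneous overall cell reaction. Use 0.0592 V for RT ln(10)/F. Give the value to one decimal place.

5.7

Cathode: Mn³⁺/Mn²⁺; anode: Cl₂/Cl⁻. E°cell = +0.17 V, n = 2.
log K = nE°cell / 0.0592 = (2)(+0.17) / 0.0592 = 5.7.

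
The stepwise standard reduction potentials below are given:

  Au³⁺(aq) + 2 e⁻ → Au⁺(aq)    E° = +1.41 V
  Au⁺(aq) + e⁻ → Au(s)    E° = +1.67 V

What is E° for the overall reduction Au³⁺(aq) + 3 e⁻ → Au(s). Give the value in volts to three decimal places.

+1.497 V

Standard free energies of sequential steps add: ΔG°₃ = ΔG°₁ + ΔG°₂, so n₃E°₃ = n₁E°₁ + n₂E°₂.
E°₃ = (2×+1.41 + 1×+1.67) / 3 = (+4.490) / 3 = +1.497 V.
Simply averaging or adding the two E° values would be wrong; the electron-weighted sum is required.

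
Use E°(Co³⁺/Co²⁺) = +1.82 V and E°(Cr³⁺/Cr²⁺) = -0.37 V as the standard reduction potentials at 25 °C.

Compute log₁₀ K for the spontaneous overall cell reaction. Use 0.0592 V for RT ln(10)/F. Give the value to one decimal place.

Cathode: Co³⁺/Co²⁺; anode: Cr³⁺/Cr²⁺. E°cell = +2.19 V, n = 1.
log K = nE°cell / 0.0592 = (1)(+2.19) / 0.0592 = 37.0.

37.0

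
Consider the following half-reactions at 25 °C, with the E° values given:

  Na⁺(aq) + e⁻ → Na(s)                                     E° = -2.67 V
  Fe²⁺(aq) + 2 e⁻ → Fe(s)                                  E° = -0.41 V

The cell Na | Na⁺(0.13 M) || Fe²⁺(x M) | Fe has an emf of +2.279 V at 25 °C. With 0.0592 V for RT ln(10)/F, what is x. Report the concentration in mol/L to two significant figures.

Fe²⁺/Fe is the cathode, Na⁺/Na the anode: E°cell = +2.26 V, n = 2.
Overall reaction: Fe²⁺(aq) + 2 Na(s) → Fe(s) + 2 Na⁺(aq); Q = [Na⁺]^2/[Fe²⁺]^1.
From E = E° − (0.0592/n) log Q: log Q = (E° − E)·n/0.0592 = (+2.26 − (+2.279))·2/0.0592 = -0.6419.
So 1·log[Fe²⁺] = 2·log(0.13) − log Q = -1.7721 − (-0.6419) = -1.1302; [Fe²⁺] = 10^(-1.1302) ≈ 0.074 M.

0.074 M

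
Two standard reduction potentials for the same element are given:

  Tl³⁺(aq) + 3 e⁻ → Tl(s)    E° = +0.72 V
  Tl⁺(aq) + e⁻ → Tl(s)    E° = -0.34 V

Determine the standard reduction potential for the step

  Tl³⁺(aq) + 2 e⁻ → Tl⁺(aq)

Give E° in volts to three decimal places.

+1.250 V

Sequential free energies add, so n₃E°₃ = n₁E°₁ + n₂E°₂.
With n₃ = 3, and the known step contributing 1×(-0.34) V, the unknown satisfies 2·E° = 3×(+0.72) − 1×(-0.34) = +2.500.
E° = +2.500 / 2 = +1.250 V.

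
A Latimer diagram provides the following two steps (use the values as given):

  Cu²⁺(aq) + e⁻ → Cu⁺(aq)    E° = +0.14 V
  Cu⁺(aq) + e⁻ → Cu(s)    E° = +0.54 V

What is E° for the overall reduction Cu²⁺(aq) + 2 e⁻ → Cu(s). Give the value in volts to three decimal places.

Since ΔG° = −nFE° is additive over sequential reductions, n₃E°₃ = n₁E°₁ + n₂E°₂.
E°₃ = (1×+0.14 + 1×+0.54) / 2 = (+0.680) / 2 = +0.340 V.

+0.340 V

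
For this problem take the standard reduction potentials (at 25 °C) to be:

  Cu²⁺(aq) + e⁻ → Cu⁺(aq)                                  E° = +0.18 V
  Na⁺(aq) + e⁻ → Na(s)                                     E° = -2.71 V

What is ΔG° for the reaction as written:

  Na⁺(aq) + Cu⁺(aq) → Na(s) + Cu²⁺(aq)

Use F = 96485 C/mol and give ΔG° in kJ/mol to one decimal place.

+278.8 kJ/mol

As written, Na⁺/Na is reduced (cathode) and Cu²⁺/Cu⁺ is oxidised (anode), so E°cell = (-2.71) − (+0.18) = -2.89 V.
Balancing electrons gives n = 1.
ΔG° = −nFE° = −(1)(96485)(-2.89) = 278,842 J = +278.8 kJ/mol.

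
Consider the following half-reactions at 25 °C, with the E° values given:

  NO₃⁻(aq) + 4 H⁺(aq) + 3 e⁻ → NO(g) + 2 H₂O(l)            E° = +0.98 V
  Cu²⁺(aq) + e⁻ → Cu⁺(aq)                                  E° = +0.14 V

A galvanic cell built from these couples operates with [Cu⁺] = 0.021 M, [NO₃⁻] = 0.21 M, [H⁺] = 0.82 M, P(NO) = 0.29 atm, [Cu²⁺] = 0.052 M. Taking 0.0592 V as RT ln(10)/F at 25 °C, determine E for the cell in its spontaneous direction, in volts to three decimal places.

+0.807 V

NO₃⁻/NO is the cathode (higher E°), Cu²⁺/Cu⁺ the anode: E°cell = +0.98 − (+0.14) = +0.84 V, n = 3.
Overall: NO₃⁻(aq) + 4 H⁺(aq) + 3 Cu⁺(aq) → NO(g) + 2 H₂O(l) + 3 Cu²⁺(aq)
Q = P(NO)·[Cu²⁺]^3 / ([NO₃⁻]·[H⁺]^4·[Cu⁺]^3); log Q = 1.666.
E = E° − (0.0592/n) log Q = +0.84 − (0.0592/3)(1.666) = +0.807 V.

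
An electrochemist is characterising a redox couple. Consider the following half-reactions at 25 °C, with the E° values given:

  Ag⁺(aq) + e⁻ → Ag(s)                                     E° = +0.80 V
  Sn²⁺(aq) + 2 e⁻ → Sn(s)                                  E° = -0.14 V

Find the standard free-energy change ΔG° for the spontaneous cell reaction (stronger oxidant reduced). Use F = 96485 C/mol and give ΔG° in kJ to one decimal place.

-181.4 kJ

Ag⁺/Ag (E° = +0.80 V) is the cathode; Sn²⁺/Sn (E° = -0.14 V) is the anode, so E°cell = +0.94 V.
Balancing electrons gives n = 2 (lcm of 1 and 2).
ΔG° = −nFE° = −(2)(96485)(+0.94) = -181,392 J = -181.4 kJ.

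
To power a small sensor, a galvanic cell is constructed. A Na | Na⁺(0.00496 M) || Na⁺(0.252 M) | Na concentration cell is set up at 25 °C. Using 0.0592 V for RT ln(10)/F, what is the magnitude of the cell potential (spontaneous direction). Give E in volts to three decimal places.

For a concentration cell E°cell = 0. The 0.252 M side is the cathode (reduction is favoured where [Na⁺] is higher).
With n = 1, E = −(0.0592/1) log([Na⁺]ₐₙ/[Na⁺]꜀ₐₜ) = −(0.0592/1) log(0.00496/0.252) = −(0.0592/1)(-1.706) = +0.101 V.

+0.101 V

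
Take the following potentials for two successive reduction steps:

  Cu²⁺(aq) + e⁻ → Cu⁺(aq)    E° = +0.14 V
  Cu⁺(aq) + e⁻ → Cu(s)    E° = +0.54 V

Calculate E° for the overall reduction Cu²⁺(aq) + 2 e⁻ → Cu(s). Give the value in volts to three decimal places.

Since ΔG° = −nFE° is additive over sequential reductions, n₃E°₃ = n₁E°₁ + n₂E°₂.
E°₃ = (1×+0.14 + 1×+0.54) / 2 = (+0.680) / 2 = +0.340 V.

+0.340 V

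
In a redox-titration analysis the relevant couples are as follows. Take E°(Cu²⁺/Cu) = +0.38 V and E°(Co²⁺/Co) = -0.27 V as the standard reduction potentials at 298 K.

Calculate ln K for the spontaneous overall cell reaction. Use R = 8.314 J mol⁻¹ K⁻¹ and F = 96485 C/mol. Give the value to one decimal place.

50.6

Cathode: Cu²⁺/Cu; anode: Co²⁺/Co. E°cell = (+0.38) − (-0.27) = +0.65 V, with n = 2.
ΔG° = −nFE° = −RT ln K, so ln K = nFE°/(RT) = (2)(96485)(+0.65) / ((8.314)(298)) = 50.626.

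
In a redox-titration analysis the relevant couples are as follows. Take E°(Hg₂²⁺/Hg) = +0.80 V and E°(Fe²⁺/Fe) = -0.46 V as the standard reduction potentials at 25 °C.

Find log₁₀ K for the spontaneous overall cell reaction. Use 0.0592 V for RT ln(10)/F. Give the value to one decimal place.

Cathode: Hg₂²⁺/Hg; anode: Fe²⁺/Fe. E°cell = +1.26 V, n = 2.
log K = nE°cell / 0.0592 = (2)(+1.26) / 0.0592 = 42.6.

42.6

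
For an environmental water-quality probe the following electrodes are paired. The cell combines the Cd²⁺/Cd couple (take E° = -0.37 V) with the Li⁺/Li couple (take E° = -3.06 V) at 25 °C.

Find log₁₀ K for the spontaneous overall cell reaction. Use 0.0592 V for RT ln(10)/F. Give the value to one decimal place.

Cathode: Cd²⁺/Cd; anode: Li⁺/Li. E°cell = +2.69 V, n = 2.
log K = nE°cell / 0.0592 = (2)(+2.69) / 0.0592 = 90.9.

90.9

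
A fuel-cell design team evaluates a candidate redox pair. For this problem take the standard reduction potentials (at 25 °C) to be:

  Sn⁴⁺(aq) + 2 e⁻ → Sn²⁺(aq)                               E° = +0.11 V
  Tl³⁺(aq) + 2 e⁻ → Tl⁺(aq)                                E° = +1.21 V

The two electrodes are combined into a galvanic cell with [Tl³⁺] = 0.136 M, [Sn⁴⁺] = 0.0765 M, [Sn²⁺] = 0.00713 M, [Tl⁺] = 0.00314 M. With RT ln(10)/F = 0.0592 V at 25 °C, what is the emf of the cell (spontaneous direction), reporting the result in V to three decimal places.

Tl³⁺/Tl⁺ is the cathode (higher E°), Sn⁴⁺/Sn²⁺ the anode: E°cell = +1.21 − (+0.11) = +1.10 V, n = 2.
Overall: Tl³⁺(aq) + Sn²⁺(aq) → Tl⁺(aq) + Sn⁴⁺(aq)
Q = [Tl⁺]·[Sn⁴⁺] / ([Tl³⁺]·[Sn²⁺]); log Q = -0.606.
E = E° − (0.0592/n) log Q = +1.10 − (0.0592/2)(-0.606) = +1.118 V.

+1.118 V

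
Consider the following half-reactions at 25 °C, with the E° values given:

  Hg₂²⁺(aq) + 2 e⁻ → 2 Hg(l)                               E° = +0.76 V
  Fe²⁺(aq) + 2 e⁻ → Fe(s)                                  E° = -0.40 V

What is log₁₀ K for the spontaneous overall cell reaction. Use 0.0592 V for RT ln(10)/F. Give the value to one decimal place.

39.2

Cathode: Hg₂²⁺/Hg; anode: Fe²⁺/Fe. E°cell = +1.16 V, n = 2.
log K = nE°cell / 0.0592 = (2)(+1.16) / 0.0592 = 39.2.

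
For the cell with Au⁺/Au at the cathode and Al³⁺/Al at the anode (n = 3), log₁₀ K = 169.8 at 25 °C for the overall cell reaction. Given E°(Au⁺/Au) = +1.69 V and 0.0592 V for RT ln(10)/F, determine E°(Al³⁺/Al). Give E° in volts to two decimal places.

-1.66 V

E°cell = (0.0592/n)·log K = (0.0592/3)(169.8) = +3.351 V.
Since Au⁺/Au is the cathode and Al³⁺/Al the anode, E°cell = E°(Au⁺/Au) − E°(Al³⁺/Al).
So E°(Al³⁺/Al) = E°(Au⁺/Au) − E°cell = (+1.69) − (+3.351) = -1.66 V.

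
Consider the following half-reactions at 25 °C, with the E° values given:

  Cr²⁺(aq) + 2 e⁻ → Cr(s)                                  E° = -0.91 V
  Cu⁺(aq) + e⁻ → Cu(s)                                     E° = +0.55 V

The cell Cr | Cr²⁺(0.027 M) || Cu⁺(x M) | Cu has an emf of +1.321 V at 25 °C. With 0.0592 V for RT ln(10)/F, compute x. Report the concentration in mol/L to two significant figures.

Cu⁺/Cu is the cathode, Cr²⁺/Cr the anode: E°cell = +1.46 V, n = 2.
Overall reaction: 2 Cu⁺(aq) + Cr(s) → 2 Cu(s) + Cr²⁺(aq); Q = [Cr²⁺]^1/[Cu⁺]^2.
From E = E° − (0.0592/n) log Q: log Q = (E° − E)·n/0.0592 = (+1.46 − (+1.321))·2/0.0592 = 4.6959.
So 2·log[Cu⁺] = 1·log(0.027) − log Q = -1.5686 − (4.6959) = -6.2645; log[Cu⁺] = -6.2645 / 2 = -3.1322; [Cu⁺] = 10^(-3.1322) ≈ 0.00074 M.

0.00074 M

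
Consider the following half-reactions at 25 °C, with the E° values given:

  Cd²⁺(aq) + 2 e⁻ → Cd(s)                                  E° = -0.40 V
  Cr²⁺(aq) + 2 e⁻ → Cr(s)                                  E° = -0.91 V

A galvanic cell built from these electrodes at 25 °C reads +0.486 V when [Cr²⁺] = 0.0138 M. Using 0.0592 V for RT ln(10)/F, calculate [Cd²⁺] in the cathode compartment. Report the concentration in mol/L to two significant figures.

0.0021 M

Cd²⁺/Cd is the cathode, Cr²⁺/Cr the anode: E°cell = +0.51 V, n = 2.
Overall reaction: Cd²⁺(aq) + Cr(s) → Cd(s) + Cr²⁺(aq); Q = [Cr²⁺]^1/[Cd²⁺]^1.
From E = E° − (0.0592/n) log Q: log Q = (E° − E)·n/0.0592 = (+0.51 − (+0.486))·2/0.0592 = 0.8108.
So 1·log[Cd²⁺] = 1·log(0.0138) − log Q = -1.8601 − (0.8108) = -2.6709; [Cd²⁺] = 10^(-2.6709) ≈ 0.0021 M.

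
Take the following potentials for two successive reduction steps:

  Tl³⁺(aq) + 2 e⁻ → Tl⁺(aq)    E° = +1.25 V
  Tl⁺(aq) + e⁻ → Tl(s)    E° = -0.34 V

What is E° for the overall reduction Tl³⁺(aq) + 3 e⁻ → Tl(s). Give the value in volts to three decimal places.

Since ΔG° = −nFE° is additive over sequential reductions, n₃E°₃ = n₁E°₁ + n₂E°₂.
E°₃ = (2×+1.25 + 1×-0.34) / 3 = (+2.160) / 3 = +0.720 V.

+0.720 V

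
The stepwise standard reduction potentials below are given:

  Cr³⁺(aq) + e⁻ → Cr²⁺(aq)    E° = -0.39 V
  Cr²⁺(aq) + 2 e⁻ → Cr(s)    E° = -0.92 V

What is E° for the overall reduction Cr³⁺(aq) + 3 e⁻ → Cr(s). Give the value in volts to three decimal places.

Standard free energies of sequential steps add: ΔG°₃ = ΔG°₁ + ΔG°₂, so n₃E°₃ = n₁E°₁ + n₂E°₂.
E°₃ = (1×-0.39 + 2×-0.92) / 3 = (-2.230) / 3 = -0.743 V.

-0.743 V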